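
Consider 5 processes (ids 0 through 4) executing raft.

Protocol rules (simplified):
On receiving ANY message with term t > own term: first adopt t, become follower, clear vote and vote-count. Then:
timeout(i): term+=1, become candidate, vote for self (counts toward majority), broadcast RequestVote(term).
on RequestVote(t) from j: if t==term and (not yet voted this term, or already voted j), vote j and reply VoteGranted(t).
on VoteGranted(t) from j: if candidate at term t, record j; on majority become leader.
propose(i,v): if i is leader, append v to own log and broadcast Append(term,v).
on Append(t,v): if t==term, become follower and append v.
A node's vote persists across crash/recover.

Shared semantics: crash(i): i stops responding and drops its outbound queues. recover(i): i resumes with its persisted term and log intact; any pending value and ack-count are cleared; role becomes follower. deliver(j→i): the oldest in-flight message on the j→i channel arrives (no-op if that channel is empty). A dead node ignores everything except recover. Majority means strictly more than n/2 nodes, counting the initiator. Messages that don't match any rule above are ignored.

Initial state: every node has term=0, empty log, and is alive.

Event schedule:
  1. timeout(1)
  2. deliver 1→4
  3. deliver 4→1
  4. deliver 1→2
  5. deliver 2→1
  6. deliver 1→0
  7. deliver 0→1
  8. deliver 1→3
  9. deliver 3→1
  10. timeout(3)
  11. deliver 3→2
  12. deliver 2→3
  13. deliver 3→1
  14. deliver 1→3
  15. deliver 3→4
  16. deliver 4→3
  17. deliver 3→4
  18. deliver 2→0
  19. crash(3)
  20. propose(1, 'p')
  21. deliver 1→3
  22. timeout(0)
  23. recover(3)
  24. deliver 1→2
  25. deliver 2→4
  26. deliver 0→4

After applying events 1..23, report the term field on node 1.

1. timeout(1):  <1:cand t1 ->
2. deliver 1→4:  <4:foll t1 ->
3. deliver 4→1:  nop
4. deliver 1→2:  <2:foll t1 ->
5. deliver 2→1:  <1:lead t1 ->
6. deliver 1→0:  <0:foll t1 ->
7. deliver 0→1:  nop
8. deliver 1→3:  <3:foll t1 ->
9. deliver 3→1:  nop
10. timeout(3):  <3:cand t2 ->
11. deliver 3→2:  <2:foll t2 ->
12. deliver 2→3:  nop
13. deliver 3→1:  <1:foll t2 ->
14. deliver 1→3:  <3:lead t2 ->
15. deliver 3→4:  <4:foll t2 ->
16. deliver 4→3:  nop
17. deliver 3→4:  nop
18. deliver 2→0:  nop
19. crash(3):  <3:✗lead t2 ->
20. propose(1,'p'):  nop
21. deliver 1→3:  nop
22. timeout(0):  <0:cand t2 ->
23. recover(3):  <3:foll t2 ->

2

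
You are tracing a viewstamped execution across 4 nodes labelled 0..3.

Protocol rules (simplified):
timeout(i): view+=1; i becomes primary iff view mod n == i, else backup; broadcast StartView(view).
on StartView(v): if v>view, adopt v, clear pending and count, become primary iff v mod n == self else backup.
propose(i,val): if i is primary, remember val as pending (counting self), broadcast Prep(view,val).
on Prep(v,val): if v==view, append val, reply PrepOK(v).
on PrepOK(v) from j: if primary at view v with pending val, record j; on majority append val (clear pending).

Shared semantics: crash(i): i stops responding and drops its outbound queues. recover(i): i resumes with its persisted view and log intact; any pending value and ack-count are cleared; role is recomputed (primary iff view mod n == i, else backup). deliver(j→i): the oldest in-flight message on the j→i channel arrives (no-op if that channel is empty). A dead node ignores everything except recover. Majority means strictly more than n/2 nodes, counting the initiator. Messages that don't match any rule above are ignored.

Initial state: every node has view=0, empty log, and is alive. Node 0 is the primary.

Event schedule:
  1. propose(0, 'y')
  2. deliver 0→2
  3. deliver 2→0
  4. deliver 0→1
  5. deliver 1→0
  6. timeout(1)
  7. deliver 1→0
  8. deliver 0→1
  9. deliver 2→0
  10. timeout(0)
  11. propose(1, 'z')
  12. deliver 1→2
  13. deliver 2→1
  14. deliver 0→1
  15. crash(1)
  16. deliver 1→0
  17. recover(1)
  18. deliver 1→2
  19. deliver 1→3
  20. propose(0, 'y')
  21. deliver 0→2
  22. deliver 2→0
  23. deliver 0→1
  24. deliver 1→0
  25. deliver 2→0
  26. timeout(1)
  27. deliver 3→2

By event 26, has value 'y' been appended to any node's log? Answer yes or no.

[1] propose(0,'y') → ∅
[2] deliver 0→2 → N2(back v0 [y])
[3] deliver 2→0 → ∅
[4] deliver 0→1 → N1(back v0 [y])
[5] deliver 1→0 → N0(prim v0 [y])
[6] timeout(1) → N1(prim v1 [y])
[7] deliver 1→0 → N0(back v1 [y])
[8] deliver 0→1 → ∅
[9] deliver 2→0 → ∅
[10] timeout(0) → N0(back v2 [y])
[11] propose(1,'z') → ∅
[12] deliver 1→2 → N2(back v1 [y])
[13] deliver 2→1 → ∅
[14] deliver 0→1 → N1(back v2 [y])
[15] crash(1) → N1(✗back v2 [y])
[16] deliver 1→0 → ∅
[17] recover(1) → N1(back v2 [y])
[18] deliver 1→2 → ∅
[19] deliver 1→3 → ∅
[20] propose(0,'y') → ∅
[21] deliver 0→2 → N2(prim v2 [y])
[22] deliver 2→0 → ∅
[23] deliver 0→1 → ∅
[24] deliver 1→0 → ∅
[25] deliver 2→0 → ∅
[26] timeout(1) → N1(back v3 [y])

yes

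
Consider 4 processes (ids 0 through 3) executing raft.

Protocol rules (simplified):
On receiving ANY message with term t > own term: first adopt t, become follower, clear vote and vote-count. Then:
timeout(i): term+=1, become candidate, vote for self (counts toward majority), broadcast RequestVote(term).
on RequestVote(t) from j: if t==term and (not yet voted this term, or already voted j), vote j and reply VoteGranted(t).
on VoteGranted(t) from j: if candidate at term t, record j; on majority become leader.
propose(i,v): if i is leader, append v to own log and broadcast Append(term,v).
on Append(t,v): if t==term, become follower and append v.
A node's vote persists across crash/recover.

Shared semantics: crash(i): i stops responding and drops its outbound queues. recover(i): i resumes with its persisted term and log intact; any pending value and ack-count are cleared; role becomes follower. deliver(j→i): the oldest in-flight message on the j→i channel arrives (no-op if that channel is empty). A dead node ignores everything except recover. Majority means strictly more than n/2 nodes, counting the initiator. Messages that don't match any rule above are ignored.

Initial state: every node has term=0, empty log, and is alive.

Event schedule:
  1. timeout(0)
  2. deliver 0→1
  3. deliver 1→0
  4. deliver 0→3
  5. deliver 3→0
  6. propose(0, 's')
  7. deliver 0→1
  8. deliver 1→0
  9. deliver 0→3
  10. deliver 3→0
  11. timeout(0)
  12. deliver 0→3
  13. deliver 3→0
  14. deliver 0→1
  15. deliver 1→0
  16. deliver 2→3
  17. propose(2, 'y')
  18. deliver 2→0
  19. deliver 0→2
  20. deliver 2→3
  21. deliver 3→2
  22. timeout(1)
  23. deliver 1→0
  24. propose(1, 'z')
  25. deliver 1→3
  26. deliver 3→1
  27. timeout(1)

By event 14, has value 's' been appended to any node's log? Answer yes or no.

yes

after 1 — timeout(0): n0:cand/t1/[-]
after 2 — deliver 0→1: n1:foll/t1/[-]
after 3 — deliver 1→0: ·
after 4 — deliver 0→3: n3:foll/t1/[-]
after 5 — deliver 3→0: n0:lead/t1/[-]
after 6 — propose(0,'s'): n0:lead/t1/[s]
after 7 — deliver 0→1: n1:foll/t1/[s]
after 8 — deliver 1→0: ·
after 9 — deliver 0→3: n3:foll/t1/[s]
after 10 — deliver 3→0: ·
after 11 — timeout(0): n0:cand/t2/[s]
after 12 — deliver 0→3: n3:foll/t2/[s]
after 13 — deliver 3→0: ·
after 14 — deliver 0→1: n1:foll/t2/[s]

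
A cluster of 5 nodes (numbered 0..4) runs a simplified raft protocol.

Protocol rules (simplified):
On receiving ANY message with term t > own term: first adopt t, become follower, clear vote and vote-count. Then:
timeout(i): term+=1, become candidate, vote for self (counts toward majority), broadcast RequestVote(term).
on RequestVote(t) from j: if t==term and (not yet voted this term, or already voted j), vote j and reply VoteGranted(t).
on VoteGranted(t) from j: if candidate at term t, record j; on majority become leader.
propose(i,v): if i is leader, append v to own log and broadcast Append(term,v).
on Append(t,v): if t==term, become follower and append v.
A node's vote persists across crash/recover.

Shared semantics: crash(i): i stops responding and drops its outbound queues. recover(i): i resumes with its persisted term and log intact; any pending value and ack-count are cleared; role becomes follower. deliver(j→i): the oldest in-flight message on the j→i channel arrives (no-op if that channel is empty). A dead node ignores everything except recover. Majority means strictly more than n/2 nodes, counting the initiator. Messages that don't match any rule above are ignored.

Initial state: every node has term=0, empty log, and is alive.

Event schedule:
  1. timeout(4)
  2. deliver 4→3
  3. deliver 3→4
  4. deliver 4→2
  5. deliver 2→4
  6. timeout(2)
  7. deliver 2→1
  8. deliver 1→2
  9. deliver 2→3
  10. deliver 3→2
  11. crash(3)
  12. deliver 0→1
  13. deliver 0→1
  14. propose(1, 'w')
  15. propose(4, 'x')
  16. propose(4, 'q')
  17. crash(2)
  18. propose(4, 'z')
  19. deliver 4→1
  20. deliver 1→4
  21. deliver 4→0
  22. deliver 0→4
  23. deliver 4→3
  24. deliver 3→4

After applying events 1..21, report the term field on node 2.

2

e1 timeout(4): 4[cand,t=1,-]
e2 deliver 4→3: 3[foll,t=1,-]
e3 deliver 3→4: ·
e4 deliver 4→2: 2[foll,t=1,-]
e5 deliver 2→4: 4[lead,t=1,-]
e6 timeout(2): 2[cand,t=2,-]
e7 deliver 2→1: 1[foll,t=2,-]
e8 deliver 1→2: ·
e9 deliver 2→3: 3[foll,t=2,-]
e10 deliver 3→2: 2[lead,t=2,-]
e11 crash(3): 3[✗foll,t=2,-]
e12 deliver 0→1: ·
e13 deliver 0→1: ·
e14 propose(1,'w'): ·
e15 propose(4,'x'): 4[lead,t=1,x]
e16 propose(4,'q'): 4[lead,t=1,x,q]
e17 crash(2): 2[✗lead,t=2,-]
e18 propose(4,'z'): 4[lead,t=1,x,q,z]
e19 deliver 4→1: ·
e20 deliver 1→4: ·
e21 deliver 4→0: 0[foll,t=1,-]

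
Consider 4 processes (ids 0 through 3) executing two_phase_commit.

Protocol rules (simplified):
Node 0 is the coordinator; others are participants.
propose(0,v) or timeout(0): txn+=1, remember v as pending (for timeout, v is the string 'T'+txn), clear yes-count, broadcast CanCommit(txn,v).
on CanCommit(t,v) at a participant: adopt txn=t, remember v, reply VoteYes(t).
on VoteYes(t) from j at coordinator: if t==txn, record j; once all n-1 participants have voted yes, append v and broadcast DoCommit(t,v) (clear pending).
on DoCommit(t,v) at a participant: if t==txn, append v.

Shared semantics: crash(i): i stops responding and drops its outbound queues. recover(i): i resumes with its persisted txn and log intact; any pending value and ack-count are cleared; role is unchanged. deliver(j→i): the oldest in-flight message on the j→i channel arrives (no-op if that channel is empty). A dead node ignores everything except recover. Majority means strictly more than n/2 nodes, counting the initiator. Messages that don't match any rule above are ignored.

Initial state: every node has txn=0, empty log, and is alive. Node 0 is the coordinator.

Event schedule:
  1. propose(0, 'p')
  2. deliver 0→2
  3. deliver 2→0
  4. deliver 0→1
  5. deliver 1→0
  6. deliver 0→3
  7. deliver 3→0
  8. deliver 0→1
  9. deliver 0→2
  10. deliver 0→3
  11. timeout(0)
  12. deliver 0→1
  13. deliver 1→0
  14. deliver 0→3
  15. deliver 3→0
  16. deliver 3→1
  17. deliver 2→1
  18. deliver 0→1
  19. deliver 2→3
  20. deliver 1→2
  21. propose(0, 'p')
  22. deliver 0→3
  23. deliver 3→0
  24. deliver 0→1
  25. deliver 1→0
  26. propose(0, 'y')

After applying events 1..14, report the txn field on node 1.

2

after 1 — propose(0,'p'): n0:coor/t1/[-]
after 2 — deliver 0→2: n2:part/t1/[-]
after 3 — deliver 2→0: ·
after 4 — deliver 0→1: n1:part/t1/[-]
after 5 — deliver 1→0: ·
after 6 — deliver 0→3: n3:part/t1/[-]
after 7 — deliver 3→0: n0:coor/t1/[p]
after 8 — deliver 0→1: n1:part/t1/[p]
after 9 — deliver 0→2: n2:part/t1/[p]
after 10 — deliver 0→3: n3:part/t1/[p]
after 11 — timeout(0): n0:coor/t2/[p]
after 12 — deliver 0→1: n1:part/t2/[p]
after 13 — deliver 1→0: ·
after 14 — deliver 0→3: n3:part/t2/[p]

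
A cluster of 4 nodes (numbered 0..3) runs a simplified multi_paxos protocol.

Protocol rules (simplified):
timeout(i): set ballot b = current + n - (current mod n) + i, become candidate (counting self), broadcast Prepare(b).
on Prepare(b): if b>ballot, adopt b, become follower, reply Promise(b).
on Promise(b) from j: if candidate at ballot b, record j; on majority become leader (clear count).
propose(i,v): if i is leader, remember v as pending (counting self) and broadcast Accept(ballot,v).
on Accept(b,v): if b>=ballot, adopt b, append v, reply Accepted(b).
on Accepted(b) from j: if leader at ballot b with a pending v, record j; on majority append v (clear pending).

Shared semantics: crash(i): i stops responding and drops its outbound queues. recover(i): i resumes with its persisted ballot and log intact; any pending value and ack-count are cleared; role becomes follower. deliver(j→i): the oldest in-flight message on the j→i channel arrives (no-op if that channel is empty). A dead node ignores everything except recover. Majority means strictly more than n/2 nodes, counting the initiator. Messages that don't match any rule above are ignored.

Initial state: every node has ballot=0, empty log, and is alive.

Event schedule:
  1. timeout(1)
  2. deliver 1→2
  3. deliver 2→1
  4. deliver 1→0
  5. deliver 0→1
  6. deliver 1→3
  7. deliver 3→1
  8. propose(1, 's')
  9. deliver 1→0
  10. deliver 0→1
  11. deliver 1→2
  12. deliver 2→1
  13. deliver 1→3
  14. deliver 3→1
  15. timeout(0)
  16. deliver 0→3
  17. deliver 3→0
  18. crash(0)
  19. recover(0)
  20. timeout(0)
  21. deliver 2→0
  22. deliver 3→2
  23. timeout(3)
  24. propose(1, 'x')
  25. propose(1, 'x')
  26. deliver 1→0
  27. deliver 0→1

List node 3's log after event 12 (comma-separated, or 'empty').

empty

after 1 — timeout(1): n1:cand/b5/[-]
after 2 — deliver 1→2: n2:foll/b5/[-]
after 3 — deliver 2→1: ·
after 4 — deliver 1→0: n0:foll/b5/[-]
after 5 — deliver 0→1: n1:lead/b5/[-]
after 6 — deliver 1→3: n3:foll/b5/[-]
after 7 — deliver 3→1: ·
after 8 — propose(1,'s'): ·
after 9 — deliver 1→0: n0:foll/b5/[s]
after 10 — deliver 0→1: ·
after 11 — deliver 1→2: n2:foll/b5/[s]
after 12 — deliver 2→1: n1:lead/b5/[s]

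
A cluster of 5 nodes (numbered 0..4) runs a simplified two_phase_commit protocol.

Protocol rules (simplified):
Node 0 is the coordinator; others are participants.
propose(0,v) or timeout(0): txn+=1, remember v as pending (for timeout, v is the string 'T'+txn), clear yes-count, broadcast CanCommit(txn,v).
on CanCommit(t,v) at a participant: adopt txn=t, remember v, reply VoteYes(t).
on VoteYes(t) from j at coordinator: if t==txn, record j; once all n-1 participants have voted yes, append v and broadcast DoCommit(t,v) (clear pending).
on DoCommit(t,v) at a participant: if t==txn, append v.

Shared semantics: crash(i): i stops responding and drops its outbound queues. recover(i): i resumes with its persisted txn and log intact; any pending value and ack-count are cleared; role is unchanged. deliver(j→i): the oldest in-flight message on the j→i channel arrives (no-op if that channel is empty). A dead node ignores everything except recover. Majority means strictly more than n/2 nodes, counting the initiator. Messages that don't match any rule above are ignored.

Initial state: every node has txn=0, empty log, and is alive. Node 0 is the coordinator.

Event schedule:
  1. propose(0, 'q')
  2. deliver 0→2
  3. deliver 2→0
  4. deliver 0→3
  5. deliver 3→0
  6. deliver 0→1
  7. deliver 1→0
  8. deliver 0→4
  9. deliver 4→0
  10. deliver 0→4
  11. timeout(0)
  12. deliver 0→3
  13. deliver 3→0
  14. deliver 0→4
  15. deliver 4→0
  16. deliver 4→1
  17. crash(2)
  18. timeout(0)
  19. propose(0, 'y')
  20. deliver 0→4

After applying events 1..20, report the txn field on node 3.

step 1 propose(0,'q'): 0={coor,t=1,log=-}
step 2 deliver 0→2: 2={part,t=1,log=-}
step 3 deliver 2→0: —
step 4 deliver 0→3: 3={part,t=1,log=-}
step 5 deliver 3→0: —
step 6 deliver 0→1: 1={part,t=1,log=-}
step 7 deliver 1→0: —
step 8 deliver 0→4: 4={part,t=1,log=-}
step 9 deliver 4→0: 0={coor,t=1,log=q}
step 10 deliver 0→4: 4={part,t=1,log=q}
step 11 timeout(0): 0={coor,t=2,log=q}
step 12 deliver 0→3: 3={part,t=1,log=q}
step 13 deliver 3→0: —
step 14 deliver 0→4: 4={part,t=2,log=q}
step 15 deliver 4→0: —
step 16 deliver 4→1: —
step 17 crash(2): 2={✗part,t=1,log=-}
step 18 timeout(0): 0={coor,t=3,log=q}
step 19 propose(0,'y'): 0={coor,t=4,log=q}
step 20 deliver 0→4: 4={part,t=3,log=q}

1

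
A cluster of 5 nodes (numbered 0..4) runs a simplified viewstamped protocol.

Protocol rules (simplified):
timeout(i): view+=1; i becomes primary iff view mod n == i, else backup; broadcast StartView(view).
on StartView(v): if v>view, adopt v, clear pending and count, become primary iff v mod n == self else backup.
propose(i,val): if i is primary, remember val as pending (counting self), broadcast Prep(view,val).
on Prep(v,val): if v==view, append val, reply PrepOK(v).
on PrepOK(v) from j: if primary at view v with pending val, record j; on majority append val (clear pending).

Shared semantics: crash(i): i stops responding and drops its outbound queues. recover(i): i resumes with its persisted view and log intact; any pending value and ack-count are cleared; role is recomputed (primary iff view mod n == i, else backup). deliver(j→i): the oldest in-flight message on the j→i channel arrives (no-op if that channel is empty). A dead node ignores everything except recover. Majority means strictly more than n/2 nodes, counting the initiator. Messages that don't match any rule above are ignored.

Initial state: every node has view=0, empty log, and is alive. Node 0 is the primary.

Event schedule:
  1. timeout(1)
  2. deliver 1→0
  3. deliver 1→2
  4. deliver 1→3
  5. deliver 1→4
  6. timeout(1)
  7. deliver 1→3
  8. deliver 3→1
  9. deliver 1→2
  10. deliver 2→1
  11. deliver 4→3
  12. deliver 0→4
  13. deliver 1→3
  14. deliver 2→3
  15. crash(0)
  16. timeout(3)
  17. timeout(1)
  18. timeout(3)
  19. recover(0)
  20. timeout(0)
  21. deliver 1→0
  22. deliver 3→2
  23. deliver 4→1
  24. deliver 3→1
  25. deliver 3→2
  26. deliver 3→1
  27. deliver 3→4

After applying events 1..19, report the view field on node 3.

after 1 — timeout(1): n1:prim/v1/[-]
after 2 — deliver 1→0: n0:back/v1/[-]
after 3 — deliver 1→2: n2:back/v1/[-]
after 4 — deliver 1→3: n3:back/v1/[-]
after 5 — deliver 1→4: n4:back/v1/[-]
after 6 — timeout(1): n1:back/v2/[-]
after 7 — deliver 1→3: n3:back/v2/[-]
after 8 — deliver 3→1: ·
after 9 — deliver 1→2: n2:prim/v2/[-]
after 10 — deliver 2→1: ·
after 11 — deliver 4→3: ·
after 12 — deliver 0→4: ·
after 13 — deliver 1→3: ·
after 14 — deliver 2→3: ·
after 15 — crash(0): n0:✗back/v1/[-]
after 16 — timeout(3): n3:prim/v3/[-]
after 17 — timeout(1): n1:back/v3/[-]
after 18 — timeout(3): n3:back/v4/[-]
after 19 — recover(0): n0:back/v1/[-]

4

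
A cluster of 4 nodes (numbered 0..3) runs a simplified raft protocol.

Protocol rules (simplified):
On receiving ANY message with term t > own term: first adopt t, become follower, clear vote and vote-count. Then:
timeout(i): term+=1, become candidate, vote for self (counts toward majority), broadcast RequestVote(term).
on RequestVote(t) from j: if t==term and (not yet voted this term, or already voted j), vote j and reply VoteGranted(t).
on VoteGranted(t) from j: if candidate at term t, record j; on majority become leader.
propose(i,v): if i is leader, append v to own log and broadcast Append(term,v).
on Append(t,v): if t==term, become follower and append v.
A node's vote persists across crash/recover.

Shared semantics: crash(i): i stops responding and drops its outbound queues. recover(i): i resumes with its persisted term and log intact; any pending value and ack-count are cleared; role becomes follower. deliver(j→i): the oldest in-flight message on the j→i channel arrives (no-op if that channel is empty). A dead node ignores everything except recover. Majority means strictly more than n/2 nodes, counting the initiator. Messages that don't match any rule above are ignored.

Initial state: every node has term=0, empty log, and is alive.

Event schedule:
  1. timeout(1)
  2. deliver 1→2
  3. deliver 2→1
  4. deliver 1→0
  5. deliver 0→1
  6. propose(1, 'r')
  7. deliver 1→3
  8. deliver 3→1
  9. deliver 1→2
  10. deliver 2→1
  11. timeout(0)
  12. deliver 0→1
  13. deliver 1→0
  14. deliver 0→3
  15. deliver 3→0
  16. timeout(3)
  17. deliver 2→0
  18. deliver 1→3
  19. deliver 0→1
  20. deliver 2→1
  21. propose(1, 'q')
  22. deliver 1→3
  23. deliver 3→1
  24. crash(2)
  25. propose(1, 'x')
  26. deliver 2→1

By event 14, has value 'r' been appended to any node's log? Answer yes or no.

yes

e1 timeout(1): 1[cand,t=1,-]
e2 deliver 1→2: 2[foll,t=1,-]
e3 deliver 2→1: ·
e4 deliver 1→0: 0[foll,t=1,-]
e5 deliver 0→1: 1[lead,t=1,-]
e6 propose(1,'r'): 1[lead,t=1,r]
e7 deliver 1→3: 3[foll,t=1,-]
e8 deliver 3→1: ·
e9 deliver 1→2: 2[foll,t=1,r]
e10 deliver 2→1: ·
e11 timeout(0): 0[cand,t=2,-]
e12 deliver 0→1: 1[foll,t=2,r]
e13 deliver 1→0: ·
e14 deliver 0→3: 3[foll,t=2,-]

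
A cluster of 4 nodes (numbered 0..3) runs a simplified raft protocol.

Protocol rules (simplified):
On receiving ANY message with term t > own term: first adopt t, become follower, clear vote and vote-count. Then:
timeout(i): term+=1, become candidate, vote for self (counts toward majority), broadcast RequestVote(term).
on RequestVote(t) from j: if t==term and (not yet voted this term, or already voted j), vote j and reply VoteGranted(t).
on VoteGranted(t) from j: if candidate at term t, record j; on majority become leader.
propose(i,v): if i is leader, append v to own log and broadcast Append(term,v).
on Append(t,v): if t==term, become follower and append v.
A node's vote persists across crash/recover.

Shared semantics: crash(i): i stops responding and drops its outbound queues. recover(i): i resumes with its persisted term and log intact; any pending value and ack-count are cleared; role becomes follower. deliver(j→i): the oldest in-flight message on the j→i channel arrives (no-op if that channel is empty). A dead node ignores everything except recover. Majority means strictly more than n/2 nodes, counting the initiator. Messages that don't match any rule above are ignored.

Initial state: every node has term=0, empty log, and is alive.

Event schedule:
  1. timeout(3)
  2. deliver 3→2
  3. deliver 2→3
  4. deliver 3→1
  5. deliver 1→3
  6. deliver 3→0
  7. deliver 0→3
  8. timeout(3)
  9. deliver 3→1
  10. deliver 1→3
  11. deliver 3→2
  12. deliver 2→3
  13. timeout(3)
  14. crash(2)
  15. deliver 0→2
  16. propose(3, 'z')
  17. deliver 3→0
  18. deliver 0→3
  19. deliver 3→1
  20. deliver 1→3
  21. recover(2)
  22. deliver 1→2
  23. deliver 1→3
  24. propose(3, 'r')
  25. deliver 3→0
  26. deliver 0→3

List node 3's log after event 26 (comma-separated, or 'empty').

e1 timeout(3): 3[cand,t=1,-]
e2 deliver 3→2: 2[foll,t=1,-]
e3 deliver 2→3: ·
e4 deliver 3→1: 1[foll,t=1,-]
e5 deliver 1→3: 3[lead,t=1,-]
e6 deliver 3→0: 0[foll,t=1,-]
e7 deliver 0→3: ·
e8 timeout(3): 3[cand,t=2,-]
e9 deliver 3→1: 1[foll,t=2,-]
e10 deliver 1→3: ·
e11 deliver 3→2: 2[foll,t=2,-]
e12 deliver 2→3: 3[lead,t=2,-]
e13 timeout(3): 3[cand,t=3,-]
e14 crash(2): 2[✗foll,t=2,-]
e15 deliver 0→2: ·
e16 propose(3,'z'): ·
e17 deliver 3→0: 0[foll,t=2,-]
e18 deliver 0→3: ·
e19 deliver 3→1: 1[foll,t=3,-]
e20 deliver 1→3: ·
e21 recover(2): 2[foll,t=2,-]
e22 deliver 1→2: ·
e23 deliver 1→3: ·
e24 propose(3,'r'): ·
e25 deliver 3→0: 0[foll,t=3,-]
e26 deliver 0→3: 3[lead,t=3,-]

empty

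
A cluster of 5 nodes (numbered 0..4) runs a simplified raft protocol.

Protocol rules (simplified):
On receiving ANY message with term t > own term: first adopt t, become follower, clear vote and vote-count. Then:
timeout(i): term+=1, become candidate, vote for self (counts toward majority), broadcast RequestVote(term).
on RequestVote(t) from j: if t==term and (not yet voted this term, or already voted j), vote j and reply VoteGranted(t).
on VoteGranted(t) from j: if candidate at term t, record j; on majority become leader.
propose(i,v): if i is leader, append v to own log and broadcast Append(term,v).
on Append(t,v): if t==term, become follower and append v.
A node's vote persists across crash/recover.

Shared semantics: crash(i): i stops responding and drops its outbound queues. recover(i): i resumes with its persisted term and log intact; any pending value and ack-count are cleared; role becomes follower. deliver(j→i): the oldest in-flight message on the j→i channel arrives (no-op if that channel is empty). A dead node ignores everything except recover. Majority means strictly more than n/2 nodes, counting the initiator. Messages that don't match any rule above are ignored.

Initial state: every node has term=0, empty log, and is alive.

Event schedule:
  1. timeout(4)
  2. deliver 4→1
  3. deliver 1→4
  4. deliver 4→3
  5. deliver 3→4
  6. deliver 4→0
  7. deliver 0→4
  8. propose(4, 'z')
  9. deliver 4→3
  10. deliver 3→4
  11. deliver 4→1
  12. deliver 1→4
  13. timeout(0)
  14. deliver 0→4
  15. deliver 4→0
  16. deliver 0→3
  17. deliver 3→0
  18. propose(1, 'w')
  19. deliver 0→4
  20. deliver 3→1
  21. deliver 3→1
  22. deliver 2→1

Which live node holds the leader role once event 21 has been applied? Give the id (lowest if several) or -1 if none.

e1 timeout(4): 4[cand,t=1,-]
e2 deliver 4→1: 1[foll,t=1,-]
e3 deliver 1→4: ·
e4 deliver 4→3: 3[foll,t=1,-]
e5 deliver 3→4: 4[lead,t=1,-]
e6 deliver 4→0: 0[foll,t=1,-]
e7 deliver 0→4: ·
e8 propose(4,'z'): 4[lead,t=1,z]
e9 deliver 4→3: 3[foll,t=1,z]
e10 deliver 3→4: ·
e11 deliver 4→1: 1[foll,t=1,z]
e12 deliver 1→4: ·
e13 timeout(0): 0[cand,t=2,-]
e14 deliver 0→4: 4[foll,t=2,z]
e15 deliver 4→0: ·
e16 deliver 0→3: 3[foll,t=2,z]
e17 deliver 3→0: ·
e18 propose(1,'w'): ·
e19 deliver 0→4: ·
e20 deliver 3→1: ·
e21 deliver 3→1: ·

-1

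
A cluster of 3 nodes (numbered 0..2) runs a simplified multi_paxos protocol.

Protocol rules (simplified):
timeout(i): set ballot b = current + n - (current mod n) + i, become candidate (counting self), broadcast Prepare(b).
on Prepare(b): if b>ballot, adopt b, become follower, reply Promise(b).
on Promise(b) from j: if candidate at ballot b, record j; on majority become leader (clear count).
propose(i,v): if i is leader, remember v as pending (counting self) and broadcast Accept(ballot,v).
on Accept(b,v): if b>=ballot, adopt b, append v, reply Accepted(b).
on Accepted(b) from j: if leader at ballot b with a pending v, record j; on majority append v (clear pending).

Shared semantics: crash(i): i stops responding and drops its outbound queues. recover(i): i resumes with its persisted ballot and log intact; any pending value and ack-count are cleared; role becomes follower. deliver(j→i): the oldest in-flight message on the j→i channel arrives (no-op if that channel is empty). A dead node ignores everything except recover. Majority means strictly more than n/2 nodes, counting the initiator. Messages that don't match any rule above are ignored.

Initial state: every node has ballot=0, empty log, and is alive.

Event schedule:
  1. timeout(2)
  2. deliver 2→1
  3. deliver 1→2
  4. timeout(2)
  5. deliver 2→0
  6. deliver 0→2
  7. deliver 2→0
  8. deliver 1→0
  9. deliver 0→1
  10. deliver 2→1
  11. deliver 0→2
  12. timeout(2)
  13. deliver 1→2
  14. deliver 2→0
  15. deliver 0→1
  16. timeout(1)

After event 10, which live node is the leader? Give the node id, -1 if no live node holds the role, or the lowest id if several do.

after 1 — timeout(2): n2:cand/b5/[-]
after 2 — deliver 2→1: n1:foll/b5/[-]
after 3 — deliver 1→2: n2:lead/b5/[-]
after 4 — timeout(2): n2:cand/b8/[-]
after 5 — deliver 2→0: n0:foll/b5/[-]
after 6 — deliver 0→2: ·
after 7 — deliver 2→0: n0:foll/b8/[-]
after 8 — deliver 1→0: ·
after 9 — deliver 0→1: ·
after 10 — deliver 2→1: n1:foll/b8/[-]

-1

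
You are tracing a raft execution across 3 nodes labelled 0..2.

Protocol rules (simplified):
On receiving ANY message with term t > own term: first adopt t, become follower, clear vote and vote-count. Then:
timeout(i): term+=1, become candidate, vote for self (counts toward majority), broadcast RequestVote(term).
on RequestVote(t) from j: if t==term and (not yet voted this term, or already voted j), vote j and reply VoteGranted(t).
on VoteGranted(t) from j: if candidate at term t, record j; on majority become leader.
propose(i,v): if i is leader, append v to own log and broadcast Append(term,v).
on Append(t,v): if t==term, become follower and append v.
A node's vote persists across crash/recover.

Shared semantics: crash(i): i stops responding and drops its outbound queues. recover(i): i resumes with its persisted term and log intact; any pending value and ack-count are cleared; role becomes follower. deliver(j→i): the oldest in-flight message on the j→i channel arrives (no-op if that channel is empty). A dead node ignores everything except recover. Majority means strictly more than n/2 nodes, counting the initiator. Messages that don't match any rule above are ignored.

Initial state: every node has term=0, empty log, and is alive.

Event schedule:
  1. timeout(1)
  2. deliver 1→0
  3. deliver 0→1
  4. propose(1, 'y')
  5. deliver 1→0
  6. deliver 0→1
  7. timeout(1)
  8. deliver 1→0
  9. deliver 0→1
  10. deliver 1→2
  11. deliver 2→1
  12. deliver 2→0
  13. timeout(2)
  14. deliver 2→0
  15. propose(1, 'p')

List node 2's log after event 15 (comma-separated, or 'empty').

empty

e1 timeout(1): 1[cand,t=1,-]
e2 deliver 1→0: 0[foll,t=1,-]
e3 deliver 0→1: 1[lead,t=1,-]
e4 propose(1,'y'): 1[lead,t=1,y]
e5 deliver 1→0: 0[foll,t=1,y]
e6 deliver 0→1: ·
e7 timeout(1): 1[cand,t=2,y]
e8 deliver 1→0: 0[foll,t=2,y]
e9 deliver 0→1: 1[lead,t=2,y]
e10 deliver 1→2: 2[foll,t=1,-]
e11 deliver 2→1: ·
e12 deliver 2→0: ·
e13 timeout(2): 2[cand,t=2,-]
e14 deliver 2→0: ·
e15 propose(1,'p'): 1[lead,t=2,y,p]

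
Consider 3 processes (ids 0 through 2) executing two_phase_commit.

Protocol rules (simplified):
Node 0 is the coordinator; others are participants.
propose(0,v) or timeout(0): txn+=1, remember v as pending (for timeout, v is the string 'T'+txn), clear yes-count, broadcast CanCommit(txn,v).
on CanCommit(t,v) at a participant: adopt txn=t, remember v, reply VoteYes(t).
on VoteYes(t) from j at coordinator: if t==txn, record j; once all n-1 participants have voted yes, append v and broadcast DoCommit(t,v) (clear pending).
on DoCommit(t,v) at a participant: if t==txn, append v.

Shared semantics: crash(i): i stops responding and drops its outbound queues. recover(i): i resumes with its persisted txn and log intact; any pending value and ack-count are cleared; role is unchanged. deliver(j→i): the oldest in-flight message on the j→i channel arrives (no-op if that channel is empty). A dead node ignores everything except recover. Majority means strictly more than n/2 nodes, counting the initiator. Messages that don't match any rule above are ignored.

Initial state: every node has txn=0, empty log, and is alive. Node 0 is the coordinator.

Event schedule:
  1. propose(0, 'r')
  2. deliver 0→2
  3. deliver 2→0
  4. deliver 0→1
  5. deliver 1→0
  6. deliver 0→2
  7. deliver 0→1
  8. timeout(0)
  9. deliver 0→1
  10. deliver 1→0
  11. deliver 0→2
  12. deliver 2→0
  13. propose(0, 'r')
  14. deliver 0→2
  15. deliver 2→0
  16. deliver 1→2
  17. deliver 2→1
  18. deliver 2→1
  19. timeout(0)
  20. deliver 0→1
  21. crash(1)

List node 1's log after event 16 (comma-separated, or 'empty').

r

after 1 — propose(0,'r'): n0:coor/t1/[-]
after 2 — deliver 0→2: n2:part/t1/[-]
after 3 — deliver 2→0: ·
after 4 — deliver 0→1: n1:part/t1/[-]
after 5 — deliver 1→0: n0:coor/t1/[r]
after 6 — deliver 0→2: n2:part/t1/[r]
after 7 — deliver 0→1: n1:part/t1/[r]
after 8 — timeout(0): n0:coor/t2/[r]
after 9 — deliver 0→1: n1:part/t2/[r]
after 10 — deliver 1→0: ·
after 11 — deliver 0→2: n2:part/t2/[r]
after 12 — deliver 2→0: n0:coor/t2/[r,T2]
after 13 — propose(0,'r'): n0:coor/t3/[r,T2]
after 14 — deliver 0→2: n2:part/t2/[r,T2]
after 15 — deliver 2→0: ·
after 16 — deliver 1→2: ·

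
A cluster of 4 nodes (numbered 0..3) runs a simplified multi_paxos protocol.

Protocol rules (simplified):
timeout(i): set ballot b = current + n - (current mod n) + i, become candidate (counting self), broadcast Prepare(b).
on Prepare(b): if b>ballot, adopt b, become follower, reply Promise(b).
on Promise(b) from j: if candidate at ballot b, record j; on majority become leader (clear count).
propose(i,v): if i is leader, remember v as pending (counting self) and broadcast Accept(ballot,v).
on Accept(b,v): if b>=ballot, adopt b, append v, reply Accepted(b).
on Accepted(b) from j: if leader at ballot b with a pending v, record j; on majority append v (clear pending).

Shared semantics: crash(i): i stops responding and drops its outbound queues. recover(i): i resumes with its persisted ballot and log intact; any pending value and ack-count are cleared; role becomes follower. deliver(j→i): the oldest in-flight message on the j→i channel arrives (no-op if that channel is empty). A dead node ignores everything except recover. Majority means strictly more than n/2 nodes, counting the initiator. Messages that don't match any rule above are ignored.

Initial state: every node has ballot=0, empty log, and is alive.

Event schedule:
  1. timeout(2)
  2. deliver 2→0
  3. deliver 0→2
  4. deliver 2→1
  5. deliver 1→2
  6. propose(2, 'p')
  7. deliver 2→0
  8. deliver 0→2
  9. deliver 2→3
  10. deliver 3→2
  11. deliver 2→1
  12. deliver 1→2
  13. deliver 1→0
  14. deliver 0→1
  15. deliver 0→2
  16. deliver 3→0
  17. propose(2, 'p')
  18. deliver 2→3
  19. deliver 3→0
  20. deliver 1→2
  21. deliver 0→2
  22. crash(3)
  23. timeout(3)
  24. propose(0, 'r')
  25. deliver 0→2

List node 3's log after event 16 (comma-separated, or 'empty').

e1 timeout(2): 2[cand,b=6,-]
e2 deliver 2→0: 0[foll,b=6,-]
e3 deliver 0→2: ·
e4 deliver 2→1: 1[foll,b=6,-]
e5 deliver 1→2: 2[lead,b=6,-]
e6 propose(2,'p'): ·
e7 deliver 2→0: 0[foll,b=6,p]
e8 deliver 0→2: ·
e9 deliver 2→3: 3[foll,b=6,-]
e10 deliver 3→2: ·
e11 deliver 2→1: 1[foll,b=6,p]
e12 deliver 1→2: 2[lead,b=6,p]
e13 deliver 1→0: ·
e14 deliver 0→1: ·
e15 deliver 0→2: ·
e16 deliver 3→0: ·

empty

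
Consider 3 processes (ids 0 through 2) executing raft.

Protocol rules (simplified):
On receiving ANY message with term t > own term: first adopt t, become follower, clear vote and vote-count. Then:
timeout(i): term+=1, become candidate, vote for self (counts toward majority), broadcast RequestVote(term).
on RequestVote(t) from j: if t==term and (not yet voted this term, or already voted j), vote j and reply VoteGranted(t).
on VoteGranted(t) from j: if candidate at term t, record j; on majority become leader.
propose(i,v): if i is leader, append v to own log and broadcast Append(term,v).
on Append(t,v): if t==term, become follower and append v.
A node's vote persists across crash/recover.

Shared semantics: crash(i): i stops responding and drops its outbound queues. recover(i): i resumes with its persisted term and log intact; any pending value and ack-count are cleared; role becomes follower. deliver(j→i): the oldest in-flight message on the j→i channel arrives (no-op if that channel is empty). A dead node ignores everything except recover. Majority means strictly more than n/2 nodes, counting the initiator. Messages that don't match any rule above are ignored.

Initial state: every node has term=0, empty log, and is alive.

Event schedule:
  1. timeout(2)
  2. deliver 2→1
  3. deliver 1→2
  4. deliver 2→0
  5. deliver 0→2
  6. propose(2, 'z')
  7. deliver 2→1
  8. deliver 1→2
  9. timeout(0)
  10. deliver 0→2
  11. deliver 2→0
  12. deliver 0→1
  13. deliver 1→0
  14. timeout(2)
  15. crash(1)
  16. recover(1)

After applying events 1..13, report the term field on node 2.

2

1. timeout(2):  <2:cand t1 ->
2. deliver 2→1:  <1:foll t1 ->
3. deliver 1→2:  <2:lead t1 ->
4. deliver 2→0:  <0:foll t1 ->
5. deliver 0→2:  nop
6. propose(2,'z'):  <2:lead t1 z>
7. deliver 2→1:  <1:foll t1 z>
8. deliver 1→2:  nop
9. timeout(0):  <0:cand t2 ->
10. deliver 0→2:  <2:foll t2 z>
11. deliver 2→0:  nop
12. deliver 0→1:  <1:foll t2 z>
13. deliver 1→0:  <0:lead t2 ->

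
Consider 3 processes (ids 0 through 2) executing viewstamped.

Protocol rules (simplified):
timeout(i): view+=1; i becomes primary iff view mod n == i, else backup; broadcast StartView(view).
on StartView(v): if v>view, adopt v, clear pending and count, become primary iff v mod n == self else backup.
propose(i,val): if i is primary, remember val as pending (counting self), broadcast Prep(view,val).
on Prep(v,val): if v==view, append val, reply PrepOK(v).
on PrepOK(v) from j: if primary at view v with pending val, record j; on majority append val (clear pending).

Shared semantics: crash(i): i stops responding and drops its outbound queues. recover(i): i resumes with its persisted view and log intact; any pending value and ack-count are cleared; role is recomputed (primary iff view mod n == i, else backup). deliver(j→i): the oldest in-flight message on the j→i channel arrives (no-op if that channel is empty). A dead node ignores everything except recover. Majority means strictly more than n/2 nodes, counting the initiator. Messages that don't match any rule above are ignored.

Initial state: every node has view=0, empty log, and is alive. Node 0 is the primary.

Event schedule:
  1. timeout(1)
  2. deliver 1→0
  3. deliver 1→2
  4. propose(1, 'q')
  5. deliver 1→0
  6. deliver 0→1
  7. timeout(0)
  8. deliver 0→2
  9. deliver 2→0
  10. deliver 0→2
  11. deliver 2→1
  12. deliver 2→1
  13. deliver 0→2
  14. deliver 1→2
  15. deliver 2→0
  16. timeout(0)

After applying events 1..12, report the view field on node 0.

e1 timeout(1): 1[prim,v=1,-]
e2 deliver 1→0: 0[back,v=1,-]
e3 deliver 1→2: 2[back,v=1,-]
e4 propose(1,'q'): ·
e5 deliver 1→0: 0[back,v=1,q]
e6 deliver 0→1: 1[prim,v=1,q]
e7 timeout(0): 0[back,v=2,q]
e8 deliver 0→2: 2[prim,v=2,-]
e9 deliver 2→0: ·
e10 deliver 0→2: ·
e11 deliver 2→1: ·
e12 deliver 2→1: ·

2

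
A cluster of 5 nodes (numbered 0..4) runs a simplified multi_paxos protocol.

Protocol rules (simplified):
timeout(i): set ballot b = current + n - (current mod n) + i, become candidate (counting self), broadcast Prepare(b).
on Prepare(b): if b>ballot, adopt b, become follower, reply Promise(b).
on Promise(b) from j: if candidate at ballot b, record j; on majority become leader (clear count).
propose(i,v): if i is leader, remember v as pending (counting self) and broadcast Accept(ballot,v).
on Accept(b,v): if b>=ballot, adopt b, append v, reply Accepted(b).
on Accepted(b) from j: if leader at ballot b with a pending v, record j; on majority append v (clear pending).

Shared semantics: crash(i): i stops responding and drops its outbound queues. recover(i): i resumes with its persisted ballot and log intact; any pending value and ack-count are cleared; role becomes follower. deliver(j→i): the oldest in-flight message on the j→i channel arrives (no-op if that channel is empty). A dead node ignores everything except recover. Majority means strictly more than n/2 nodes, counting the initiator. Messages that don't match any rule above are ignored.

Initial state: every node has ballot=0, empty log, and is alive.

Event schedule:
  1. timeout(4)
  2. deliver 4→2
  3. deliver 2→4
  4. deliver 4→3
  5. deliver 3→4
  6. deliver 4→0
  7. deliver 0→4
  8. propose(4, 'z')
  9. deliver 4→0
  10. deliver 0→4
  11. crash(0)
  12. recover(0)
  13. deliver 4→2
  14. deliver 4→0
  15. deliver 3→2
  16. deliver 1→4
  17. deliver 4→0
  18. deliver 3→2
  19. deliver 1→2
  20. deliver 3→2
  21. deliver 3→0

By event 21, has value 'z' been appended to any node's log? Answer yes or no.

yes

after 1 — timeout(4): n4:cand/b9/[-]
after 2 — deliver 4→2: n2:foll/b9/[-]
after 3 — deliver 2→4: ·
after 4 — deliver 4→3: n3:foll/b9/[-]
after 5 — deliver 3→4: n4:lead/b9/[-]
after 6 — deliver 4→0: n0:foll/b9/[-]
after 7 — deliver 0→4: ·
after 8 — propose(4,'z'): ·
after 9 — deliver 4→0: n0:foll/b9/[z]
after 10 — deliver 0→4: ·
after 11 — crash(0): n0:✗foll/b9/[z]
after 12 — recover(0): n0:foll/b9/[z]
after 13 — deliver 4→2: n2:foll/b9/[z]
after 14 — deliver 4→0: ·
after 15 — deliver 3→2: ·
after 16 — deliver 1→4: ·
after 17 — deliver 4→0: ·
after 18 — deliver 3→2: ·
after 19 — deliver 1→2: ·
after 20 — deliver 3→2: ·
after 21 — deliver 3→0: ·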